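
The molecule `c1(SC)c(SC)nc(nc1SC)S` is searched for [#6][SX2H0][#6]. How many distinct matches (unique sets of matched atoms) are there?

3

[#6][SX2H0][#6] is the SMARTS for a thioether: an aliphatic sulfur bridging two carbons with no H on the sulfur.
The molecule carries 3 separate instances of a methylthio ether (-SCH3) meeting every constraint; each maps to a distinct set of atoms, giving 3 matches.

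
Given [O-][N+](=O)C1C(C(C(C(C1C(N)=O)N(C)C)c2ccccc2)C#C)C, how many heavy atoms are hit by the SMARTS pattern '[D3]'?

10

The query [D3] means: atom with exactly three heavy-atom neighbours.
Check the 24 heavy atoms by environment: 7× C (D3) → match; 1× N (D3) → match; 4× C (D1) → no; 1× C (D2) → no; 1× c (aromatic, D3) → match; 5× c (aromatic, D2) → no; 2× O (D1) → no; 1× N (D1) → no; 1× N (charge +1, D3) → match; 1× O (charge -1, D1) → no.
Summing the matching environments: 7 + 1 + 1 + 1 = 10 matching atoms.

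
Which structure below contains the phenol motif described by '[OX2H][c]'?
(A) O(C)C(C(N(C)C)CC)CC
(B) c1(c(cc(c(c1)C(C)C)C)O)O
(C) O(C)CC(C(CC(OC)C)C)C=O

B

[OX2H][c] describes a hydroxyl oxygen attached to an aromatic carbon (a phenol).
(A) has a methoxy ether (-OCH3) but the oxygen has H0, not H1.
(B) contains a hydroxyl group (-OH), which satisfies every atom and bond constraint.
(C) has a methoxy ether (-OCH3) but the oxygen has H0, not H1.
So the answer is (B).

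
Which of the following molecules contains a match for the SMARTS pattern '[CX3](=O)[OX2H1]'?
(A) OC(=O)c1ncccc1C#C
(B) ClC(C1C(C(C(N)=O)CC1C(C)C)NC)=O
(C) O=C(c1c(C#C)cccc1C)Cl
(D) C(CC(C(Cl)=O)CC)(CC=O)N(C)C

[CX3](=O)[OX2H1] describes an sp2 carbon double-bonded to O and single-bonded to an -OH oxygen (a carboxylic acid).
(A) contains a carboxylic acid group (-C(=O)OH), which satisfies every atom and bond constraint.
(B) has an acyl chloride (-C(=O)Cl) but the carbonyl is bonded to Cl, not to an -OH oxygen.
(C) has an acyl chloride (-C(=O)Cl) but the carbonyl is bonded to Cl, not to an -OH oxygen.
(D) has an acyl chloride (-C(=O)Cl) but the carbonyl is bonded to Cl, not to an -OH oxygen.
So the answer is (A).

A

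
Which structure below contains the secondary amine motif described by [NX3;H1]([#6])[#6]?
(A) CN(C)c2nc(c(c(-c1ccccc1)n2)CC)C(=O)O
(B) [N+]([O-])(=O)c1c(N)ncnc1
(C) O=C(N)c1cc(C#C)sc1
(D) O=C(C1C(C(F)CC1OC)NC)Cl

D

[NX3;H1]([#6])[#6] describes a trivalent nitrogen with one H, bonded to two carbons (a secondary amine).
(A) has a dimethylamino group (-N(CH3)2) but the nitrogen has H0, not H1.
(B) has a primary amino group (-NH2) but the nitrogen has H2 and only one carbon neighbour.
(C) has a primary amide (-C(=O)NH2) but the -C(=O)NH2 nitrogen has H2, not H1.
(D) contains an N-methylamino group (-NHCH3), which satisfies every atom and bond constraint.
So the answer is (D).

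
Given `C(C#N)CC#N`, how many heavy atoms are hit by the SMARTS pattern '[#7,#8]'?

2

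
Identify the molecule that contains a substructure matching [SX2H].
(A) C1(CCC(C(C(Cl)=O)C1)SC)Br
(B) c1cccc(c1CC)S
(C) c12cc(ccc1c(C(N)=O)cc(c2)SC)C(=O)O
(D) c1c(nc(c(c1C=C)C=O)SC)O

B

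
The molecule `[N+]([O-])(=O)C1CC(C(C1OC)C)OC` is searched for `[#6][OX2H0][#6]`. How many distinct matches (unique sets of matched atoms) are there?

2

[#6][OX2H0][#6] is the SMARTS for an ether: an aliphatic oxygen bridging two carbons with no H on the oxygen.
The molecule carries 2 separate instances of a methoxy ether (-OCH3) meeting every constraint; each maps to a distinct set of atoms, giving 2 matches.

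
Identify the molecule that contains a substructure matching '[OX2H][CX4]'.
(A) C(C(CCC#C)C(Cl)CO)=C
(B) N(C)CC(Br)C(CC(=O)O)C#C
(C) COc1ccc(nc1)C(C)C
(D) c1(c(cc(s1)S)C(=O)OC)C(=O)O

A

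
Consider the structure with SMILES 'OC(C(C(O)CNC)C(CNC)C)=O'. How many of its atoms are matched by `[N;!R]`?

2

The query [N;!R] means: aliphatic nitrogen not in a ring.
Check the 14 heavy atoms by environment: 9× C (acyclic) → no; 3× O (acyclic) → no; 2× N (acyclic) → match.
That gives 2 matching atoms.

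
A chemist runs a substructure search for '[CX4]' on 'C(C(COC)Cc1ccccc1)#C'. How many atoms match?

The query [CX4] means: C with X4: aliphatic carbon with exactly 4 total connections (bonds + H).
Check the 13 heavy atoms by environment: 4× C (X4) → match; 1× O (X2) → no; 2× C (X2) → no; 6× c (aromatic, X3) → no.
That gives 4 matching atoms.

4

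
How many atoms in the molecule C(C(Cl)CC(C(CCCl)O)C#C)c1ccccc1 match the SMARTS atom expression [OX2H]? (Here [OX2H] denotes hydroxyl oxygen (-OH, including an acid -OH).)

1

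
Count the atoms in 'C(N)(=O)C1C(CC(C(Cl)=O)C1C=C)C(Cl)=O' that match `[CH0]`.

The query [CH0] means: aliphatic carbon with no attached hydrogen.
Check the 16 heavy atoms by environment: 2× C (H2) → no; 5× C (H1) → no; 3× C (H0) → match; 3× O (H0) → no; 1× N (H2) → no; 2× Cl (H0) → no.
That gives 3 matching atoms.

3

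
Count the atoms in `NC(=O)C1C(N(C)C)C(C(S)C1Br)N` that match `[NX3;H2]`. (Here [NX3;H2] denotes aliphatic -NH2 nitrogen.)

The query [NX3;H2] means: aliphatic N with 3 total connections, two of them H — an -NH2 nitrogen (amine or amide).
Check the 14 heavy atoms by environment: 5× C (H1, X4) → no; 2× N (H2, X3) → match; 1× N (H0, X3) → no; 2× C (H3, X4) → no; 1× Br (H0, X1) → no; 1× S (H1, X2) → no; 1× C (H0, X3) → no; 1× O (H0, X1) → no.
That gives 2 matching atoms.

2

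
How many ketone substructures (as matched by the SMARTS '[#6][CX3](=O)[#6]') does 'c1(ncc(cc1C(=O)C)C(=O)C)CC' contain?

2

[#6][CX3](=O)[#6] is the SMARTS for a ketone: a carbonyl carbon (no H) flanked by two carbons.
The molecule carries 2 separate instances of an acetyl/ketone group (-C(=O)CH3) meeting every constraint; each maps to a distinct set of atoms, giving 2 matches.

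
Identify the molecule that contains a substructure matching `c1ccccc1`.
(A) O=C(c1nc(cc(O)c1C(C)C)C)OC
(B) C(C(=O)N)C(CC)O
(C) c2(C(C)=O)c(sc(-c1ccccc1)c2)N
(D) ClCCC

C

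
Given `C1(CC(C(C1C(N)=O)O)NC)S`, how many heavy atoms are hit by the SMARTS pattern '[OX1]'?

The query [OX1] means: aliphatic oxygen with one total connection — typically a carbonyl =O or an oxide.
Check the 12 heavy atoms by environment: 6× C (X4) → no; 1× O (X2) → no; 1× S (X2) → no; 1× C (X3) → no; 1× O (X1) → match; 2× N (X3) → no.
That gives 1 matching atom.

1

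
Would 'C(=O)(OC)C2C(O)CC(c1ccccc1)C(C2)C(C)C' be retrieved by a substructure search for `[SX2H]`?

The pattern [SX2H] describes an aliphatic sulfur with two connections, one being H — a thiol.
The closest candidate here is a hydroxyl group (-OH), but it is an -OH, not an -SH. No other fragment satisfies the full query, so there is no match.

No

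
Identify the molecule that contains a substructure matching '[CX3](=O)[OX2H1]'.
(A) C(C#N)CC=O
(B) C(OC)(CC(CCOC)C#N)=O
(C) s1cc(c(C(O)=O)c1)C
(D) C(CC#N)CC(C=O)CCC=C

[CX3](=O)[OX2H1] describes an sp2 carbon double-bonded to O and single-bonded to an -OH oxygen (a carboxylic acid).
(A) has an aldehyde (-CHO) but there is no singly-bonded oxygen on the carbonyl carbon.
(B) has a methyl-ester group (-C(=O)OCH3) but the singly-bonded O has no H (OX2H0, not OX2H1).
(C) contains a carboxylic acid group (-C(=O)OH), which satisfies every atom and bond constraint.
(D) has an aldehyde (-CHO) but there is no singly-bonded oxygen on the carbonyl carbon.
So the answer is (C).

C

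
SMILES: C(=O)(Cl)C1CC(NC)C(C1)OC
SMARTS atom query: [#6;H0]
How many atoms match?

1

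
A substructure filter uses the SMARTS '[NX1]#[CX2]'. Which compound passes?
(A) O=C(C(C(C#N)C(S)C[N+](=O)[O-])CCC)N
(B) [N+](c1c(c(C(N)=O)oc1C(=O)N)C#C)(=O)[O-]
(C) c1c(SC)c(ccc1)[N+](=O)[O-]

[NX1]#[CX2] describes a nitrogen triple-bonded to a two-connected carbon (a nitrile).
(A) contains a nitrile (-C#N), which satisfies every atom and bond constraint.
(B) has a nitro group (-[N+](=O)[O-]) but there is no C#N triple bond.
(C) has a nitro group (-[N+](=O)[O-]) but there is no C#N triple bond.
So the answer is (A).

A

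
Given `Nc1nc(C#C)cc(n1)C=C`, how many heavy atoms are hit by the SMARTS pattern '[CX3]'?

The query [CX3] means: C with X3: aliphatic carbon with exactly 3 total connections.
Check the 11 heavy atoms by environment: 2× n (aromatic, X2) → no; 4× c (aromatic, X3) → no; 1× N (X3) → no; 2× C (X3) → match; 2× C (X2) → no.
That gives 2 matching atoms.

2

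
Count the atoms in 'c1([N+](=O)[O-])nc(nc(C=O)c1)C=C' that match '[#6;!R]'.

The query [#6;!R] means: carbon not in any ring.
Check the 13 heavy atoms by environment: 2× n (aromatic, in 6-ring) → no; 4× c (aromatic, in 6-ring) → no; 3× C (acyclic) → match; 2× O (acyclic) → no; 1× N (charge +1, acyclic) → no; 1× O (charge -1, acyclic) → no.
That gives 3 matching atoms.

3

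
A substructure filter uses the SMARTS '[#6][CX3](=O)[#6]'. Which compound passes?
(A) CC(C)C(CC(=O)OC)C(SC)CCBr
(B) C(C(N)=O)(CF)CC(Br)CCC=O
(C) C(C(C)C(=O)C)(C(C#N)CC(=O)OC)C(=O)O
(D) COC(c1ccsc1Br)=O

[#6][CX3](=O)[#6] describes a carbonyl carbon (no H) flanked by two carbons (a ketone).
(A) has a methyl-ester group (-C(=O)OCH3) but one neighbour of the carbonyl carbon is O, not C.
(B) has a primary amide (-C(=O)NH2) but one neighbour of the carbonyl carbon is N, not C.
(C) contains an acetyl/ketone group (-C(=O)CH3), which satisfies every atom and bond constraint.
(D) has a methyl-ester group (-C(=O)OCH3) but one neighbour of the carbonyl carbon is O, not C.
So the answer is (C).

C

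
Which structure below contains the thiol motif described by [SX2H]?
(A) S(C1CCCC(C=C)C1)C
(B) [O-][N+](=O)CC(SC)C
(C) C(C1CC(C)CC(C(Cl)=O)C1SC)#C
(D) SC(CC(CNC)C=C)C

D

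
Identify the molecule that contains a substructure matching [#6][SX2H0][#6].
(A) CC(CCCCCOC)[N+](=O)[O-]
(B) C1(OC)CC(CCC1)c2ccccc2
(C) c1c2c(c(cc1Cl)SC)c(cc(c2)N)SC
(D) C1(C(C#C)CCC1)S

C

[#6][SX2H0][#6] describes an aliphatic sulfur bridging two carbons with no H on the sulfur (a thioether).
(A) has a methoxy ether (-OCH3) but the bridging atom is O, not S.
(B) has a methoxy ether (-OCH3) but the bridging atom is O, not S.
(C) contains a methylthio ether (-SCH3), which satisfies every atom and bond constraint.
(D) has a thiol (-SH) but the sulfur has H1, not H0 bridging two carbons.
So the answer is (C).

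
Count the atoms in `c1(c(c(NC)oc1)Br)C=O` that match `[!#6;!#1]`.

Check the 10 heavy atoms by environment: 1× o (aromatic) → match; 4× c (aromatic) → no; 2× C → no; 1× O → match; 1× Br → match; 1× N → match.
Summing the matching environments: 1 + 1 + 1 + 1 = 4 matching atoms.

4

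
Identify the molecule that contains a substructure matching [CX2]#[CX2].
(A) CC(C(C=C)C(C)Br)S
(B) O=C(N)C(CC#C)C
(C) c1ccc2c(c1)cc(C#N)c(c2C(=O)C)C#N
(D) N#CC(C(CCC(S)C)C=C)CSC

B

[CX2]#[CX2] describes a carbon-carbon triple bond (an alkyne).
(A) has a vinyl group (-CH=CH2) but the C=C is a double bond; both carbons are CX3, not CX2.
(B) contains an ethynyl group (-C#CH), which satisfies every atom and bond constraint.
(C) has a nitrile (-C#N) but the triple bond is C#N, not C#C.
(D) has a vinyl group (-CH=CH2) but the C=C is a double bond; both carbons are CX3, not CX2.
So the answer is (B).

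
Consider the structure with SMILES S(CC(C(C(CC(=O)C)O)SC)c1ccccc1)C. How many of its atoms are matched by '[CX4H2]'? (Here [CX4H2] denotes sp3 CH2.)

2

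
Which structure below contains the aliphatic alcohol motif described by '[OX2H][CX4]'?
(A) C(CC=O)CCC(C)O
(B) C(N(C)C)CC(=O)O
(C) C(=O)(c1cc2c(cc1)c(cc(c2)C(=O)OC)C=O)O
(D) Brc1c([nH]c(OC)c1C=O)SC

A

[OX2H][CX4] describes a hydroxyl oxygen bound to an sp3 (X4) carbon (an aliphatic alcohol).
(A) contains a hydroxyl group (-OH), which satisfies every atom and bond constraint.
(B) has a carboxylic acid group (-C(=O)OH) but the -OH is on a CX3 carbonyl carbon, not a CX4 carbon.
(C) has a carboxylic acid group (-C(=O)OH) but the -OH is on a CX3 carbonyl carbon, not a CX4 carbon.
(D) has a methoxy ether (-OCH3) but the oxygen has H0 (ether), not H1.
So the answer is (A).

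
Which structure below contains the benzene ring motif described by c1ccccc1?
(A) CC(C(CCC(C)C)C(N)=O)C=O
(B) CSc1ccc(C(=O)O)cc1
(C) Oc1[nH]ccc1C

B

c1ccccc1 describes six aromatic carbons in a ring (a benzene ring).
(A) has a methyl group (-CH3) but no six-membered all-carbon aromatic ring is present.
(B) contains the required atom environment, so the pattern matches.
(C) has a methyl group (-CH3) but no six-membered all-carbon aromatic ring is present.
So the answer is (B).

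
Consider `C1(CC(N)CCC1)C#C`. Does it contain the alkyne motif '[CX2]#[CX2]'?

Yes

The pattern [CX2]#[CX2] describes a carbon-carbon triple bond — an alkyne.
The molecule carries an ethynyl group (-C#CH), whose atoms satisfy every constraint of the query, so the pattern matches.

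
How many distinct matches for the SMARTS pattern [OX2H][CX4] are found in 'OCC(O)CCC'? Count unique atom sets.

2

[OX2H][CX4] is the SMARTS for an aliphatic alcohol: a hydroxyl oxygen bound to an sp3 (X4) carbon.
The molecule carries 2 separate instances of a hydroxyl group (-OH) meeting every constraint; each maps to a distinct set of atoms, giving 2 matches.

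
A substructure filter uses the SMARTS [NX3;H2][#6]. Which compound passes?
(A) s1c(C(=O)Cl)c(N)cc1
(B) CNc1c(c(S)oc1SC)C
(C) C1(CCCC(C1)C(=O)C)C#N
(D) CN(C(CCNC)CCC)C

A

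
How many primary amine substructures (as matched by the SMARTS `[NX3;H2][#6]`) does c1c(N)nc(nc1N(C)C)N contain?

[NX3;H2][#6] is the SMARTS for a primary amine: a trivalent nitrogen with two H attached to carbon.
The molecule carries 2 separate instances of a primary amino group (-NH2) meeting every constraint; each maps to a distinct set of atoms, giving 2 matches.

2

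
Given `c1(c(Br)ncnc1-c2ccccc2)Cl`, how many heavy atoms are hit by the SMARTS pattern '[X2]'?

Check the 14 heavy atoms by environment: 2× n (aromatic, X2) → match; 10× c (aromatic, X3) → no; 1× Br (X1) → no; 1× Cl (X1) → no.
That gives 2 matching atoms.

2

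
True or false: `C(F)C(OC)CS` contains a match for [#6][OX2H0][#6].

True

The pattern [#6][OX2H0][#6] describes an aliphatic oxygen bridging two carbons with no H on the oxygen — an ether.
The molecule carries a methoxy ether (-OCH3), whose atoms satisfy every constraint of the query, so the pattern matches.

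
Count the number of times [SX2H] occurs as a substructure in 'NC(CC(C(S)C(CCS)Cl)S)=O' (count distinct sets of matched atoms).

[SX2H] is the SMARTS for a thiol: an aliphatic sulfur with two connections, one being H.
The molecule carries 3 separate instances of a thiol (-SH) meeting every constraint; each maps to a distinct set of atoms, giving 3 matches.

3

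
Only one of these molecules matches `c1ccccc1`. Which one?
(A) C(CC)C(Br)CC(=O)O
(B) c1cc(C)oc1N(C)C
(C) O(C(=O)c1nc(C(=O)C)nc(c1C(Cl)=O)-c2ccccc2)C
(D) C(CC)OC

C

c1ccccc1 describes six aromatic carbons in a ring (a benzene ring).
(A) has a methyl group (-CH3) but no six-membered all-carbon aromatic ring is present.
(B) has a methyl group (-CH3) but no six-membered all-carbon aromatic ring is present.
(C) contains a phenyl ring, which satisfies every atom and bond constraint.
(D) has a methyl group (-CH3) but no six-membered all-carbon aromatic ring is present.
So the answer is (C).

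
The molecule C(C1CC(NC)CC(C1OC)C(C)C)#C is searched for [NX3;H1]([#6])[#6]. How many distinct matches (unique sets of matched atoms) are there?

1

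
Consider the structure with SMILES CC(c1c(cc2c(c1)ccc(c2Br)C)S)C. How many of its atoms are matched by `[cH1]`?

4

The query [cH1] means: aromatic carbon bearing exactly one hydrogen.
Check the 16 heavy atoms by environment: 6× c (aromatic, H0) → no; 4× c (aromatic, H1) → match; 1× S (H1) → no; 1× C (H1) → no; 3× C (H3) → no; 1× Br (H0) → no.
That gives 4 matching atoms.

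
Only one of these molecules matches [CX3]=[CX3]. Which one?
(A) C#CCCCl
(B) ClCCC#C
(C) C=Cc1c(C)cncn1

C

[CX3]=[CX3] describes a non-aromatic C=C double bond between two sp2 carbons (an alkene).
(A) has an ethynyl group (-C#CH) but the C-C bond is a triple bond, not a double bond.
(B) has an ethynyl group (-C#CH) but the C-C bond is a triple bond, not a double bond.
(C) contains a vinyl group (-CH=CH2), which satisfies every atom and bond constraint.
So the answer is (C).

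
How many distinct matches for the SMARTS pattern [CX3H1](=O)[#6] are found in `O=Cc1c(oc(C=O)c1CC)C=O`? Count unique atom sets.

3

[CX3H1](=O)[#6] is the SMARTS for an aldehyde: an sp2 carbon with one H, double-bonded to O and single-bonded to carbon.
The molecule carries 3 separate instances of an aldehyde (-CHO) meeting every constraint; each maps to a distinct set of atoms, giving 3 matches.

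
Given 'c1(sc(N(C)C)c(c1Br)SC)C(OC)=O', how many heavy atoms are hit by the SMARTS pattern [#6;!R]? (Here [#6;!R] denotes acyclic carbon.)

The query [#6;!R] means: carbon not in any ring.
Check the 15 heavy atoms by environment: 1× s (aromatic, in 5-ring) → no; 4× c (aromatic, in 5-ring) → no; 1× N (acyclic) → no; 5× C (acyclic) → match; 1× S (acyclic) → no; 2× O (acyclic) → no; 1× Br (acyclic) → no.
That gives 5 matching atoms.

5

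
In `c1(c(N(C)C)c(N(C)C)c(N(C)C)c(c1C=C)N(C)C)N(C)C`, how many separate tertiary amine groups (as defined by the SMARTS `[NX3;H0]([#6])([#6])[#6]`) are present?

[NX3;H0]([#6])([#6])[#6] is the SMARTS for a tertiary amine: a trivalent nitrogen with no H, bonded to three carbons.
The molecule carries 5 separate instances of a dimethylamino group (-N(CH3)2) meeting every constraint; each maps to a distinct set of atoms, giving 5 matches.

5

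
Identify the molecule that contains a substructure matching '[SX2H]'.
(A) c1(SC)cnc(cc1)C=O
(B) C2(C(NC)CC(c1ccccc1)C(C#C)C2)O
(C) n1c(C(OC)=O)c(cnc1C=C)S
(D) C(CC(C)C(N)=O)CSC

C

[SX2H] describes an aliphatic sulfur with two connections, one being H (a thiol).
(A) has a methylthio ether (-SCH3) but the sulfur has H0 (bonded to two carbons), not H1.
(B) has a hydroxyl group (-OH) but it is an -OH, not an -SH.
(C) contains a thiol (-SH), which satisfies every atom and bond constraint.
(D) has a methylthio ether (-SCH3) but the sulfur has H0 (bonded to two carbons), not H1.
So the answer is (C).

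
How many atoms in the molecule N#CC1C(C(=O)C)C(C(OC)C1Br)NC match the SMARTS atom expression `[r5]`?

Check the 15 heavy atoms by environment: 5× C (in 5-ring) → match; 5× C (acyclic) → no; 2× N (acyclic) → no; 1× Br (acyclic) → no; 2× O (acyclic) → no.
That gives 5 matching atoms.

5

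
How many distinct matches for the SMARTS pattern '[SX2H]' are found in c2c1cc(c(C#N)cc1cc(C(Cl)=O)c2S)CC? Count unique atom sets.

[SX2H] is the SMARTS for a thiol: an aliphatic sulfur with two connections, one being H.
Exactly one fragment in the molecule meets all constraints, giving 1 match.

1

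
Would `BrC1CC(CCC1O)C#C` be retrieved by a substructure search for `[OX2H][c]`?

No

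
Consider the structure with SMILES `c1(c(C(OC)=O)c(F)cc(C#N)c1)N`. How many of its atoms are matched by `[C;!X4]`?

2

The query [C;!X4] means: aliphatic carbon that does not have four total connections.
Check the 14 heavy atoms by environment: 6× c (aromatic, X3) → no; 1× C (X2) → match; 1× N (X1) → no; 1× F (X1) → no; 1× N (X3) → no; 1× C (X3) → match; 1× O (X1) → no; 1× O (X2) → no; 1× C (X4) → no.
Summing the matching environments: 1 + 1 = 2 matching atoms.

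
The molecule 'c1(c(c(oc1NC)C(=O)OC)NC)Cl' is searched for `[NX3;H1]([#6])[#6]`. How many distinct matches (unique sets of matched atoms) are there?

2

[NX3;H1]([#6])[#6] is the SMARTS for a secondary amine: a trivalent nitrogen with one H, bonded to two carbons.
The molecule carries 2 separate instances of an N-methylamino group (-NHCH3) meeting every constraint; each maps to a distinct set of atoms, giving 2 matches.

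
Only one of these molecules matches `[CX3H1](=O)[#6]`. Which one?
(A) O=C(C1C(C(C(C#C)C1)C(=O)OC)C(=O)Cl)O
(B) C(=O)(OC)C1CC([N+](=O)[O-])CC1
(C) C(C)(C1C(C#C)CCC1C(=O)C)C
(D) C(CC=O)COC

D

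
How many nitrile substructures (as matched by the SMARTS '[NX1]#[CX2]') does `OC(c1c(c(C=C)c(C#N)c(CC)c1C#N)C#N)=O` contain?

[NX1]#[CX2] is the SMARTS for a nitrile: a nitrogen triple-bonded to a two-connected carbon.
The molecule carries 3 separate instances of a nitrile (-C#N) meeting every constraint; each maps to a distinct set of atoms, giving 3 matches.

3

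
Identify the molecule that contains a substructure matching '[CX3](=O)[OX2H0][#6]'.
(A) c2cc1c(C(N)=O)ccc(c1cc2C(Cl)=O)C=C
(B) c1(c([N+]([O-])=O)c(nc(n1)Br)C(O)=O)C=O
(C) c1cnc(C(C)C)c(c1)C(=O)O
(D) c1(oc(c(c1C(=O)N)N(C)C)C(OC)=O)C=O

D

[CX3](=O)[OX2H0][#6] describes a carbonyl carbon bonded to an oxygen that is itself bonded to carbon (no H on that O) (an ester).
(A) has a primary amide (-C(=O)NH2) but the carbonyl is bonded to N, not to an O-C linkage.
(B) has a carboxylic acid group (-C(=O)OH) but the singly-bonded O carries H (OX2H1, not H0).
(C) has a carboxylic acid group (-C(=O)OH) but the singly-bonded O carries H (OX2H1, not H0).
(D) contains a methyl-ester group (-C(=O)OCH3), which satisfies every atom and bond constraint.
So the answer is (D).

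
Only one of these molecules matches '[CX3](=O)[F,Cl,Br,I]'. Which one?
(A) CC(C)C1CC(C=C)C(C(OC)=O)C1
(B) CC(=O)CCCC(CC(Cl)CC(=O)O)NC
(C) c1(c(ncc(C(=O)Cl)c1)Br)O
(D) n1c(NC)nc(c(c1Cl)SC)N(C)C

C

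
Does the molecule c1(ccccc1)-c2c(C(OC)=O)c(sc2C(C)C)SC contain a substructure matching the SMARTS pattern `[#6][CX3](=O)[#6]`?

No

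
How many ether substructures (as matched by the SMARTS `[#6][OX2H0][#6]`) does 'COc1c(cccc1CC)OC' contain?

[#6][OX2H0][#6] is the SMARTS for an ether: an aliphatic oxygen bridging two carbons with no H on the oxygen.
The molecule carries 2 separate instances of a methoxy ether (-OCH3) meeting every constraint; each maps to a distinct set of atoms, giving 2 matches.

2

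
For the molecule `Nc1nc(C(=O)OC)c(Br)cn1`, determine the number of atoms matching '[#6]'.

6

The query [#6] means: #6 matches any atom with atomic number 6 (carbon, aromatic or aliphatic).
Check the 12 heavy atoms by environment: 2× n (aromatic) → no; 4× c (aromatic) → match; 1× N → no; 1× Br → no; 2× C → match; 2× O → no.
Summing the matching environments: 4 + 2 = 6 matching atoms.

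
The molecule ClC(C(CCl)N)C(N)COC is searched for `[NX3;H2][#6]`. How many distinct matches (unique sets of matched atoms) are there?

2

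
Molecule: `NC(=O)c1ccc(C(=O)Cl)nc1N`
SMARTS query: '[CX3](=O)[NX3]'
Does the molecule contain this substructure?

Yes

The pattern [CX3](=O)[NX3] describes a carbonyl carbon bonded to a trivalent nitrogen — an amide.
The molecule carries a primary amide (-C(=O)NH2), whose atoms satisfy every constraint of the query, so the pattern matches.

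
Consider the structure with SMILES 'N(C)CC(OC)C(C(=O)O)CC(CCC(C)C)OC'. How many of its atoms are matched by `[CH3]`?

The query [CH3] means: aliphatic carbon with exactly three hydrogens.
Check the 19 heavy atoms by environment: 4× C (H2) → no; 4× C (H1) → no; 5× C (H3) → match; 1× C (H0) → no; 3× O (H0) → no; 1× O (H1) → no; 1× N (H1) → no.
That gives 5 matching atoms.

5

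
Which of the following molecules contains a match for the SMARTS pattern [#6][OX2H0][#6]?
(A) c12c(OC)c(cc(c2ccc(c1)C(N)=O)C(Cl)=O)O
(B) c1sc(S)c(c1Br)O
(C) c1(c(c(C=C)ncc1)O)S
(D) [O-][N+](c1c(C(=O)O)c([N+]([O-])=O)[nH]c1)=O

A

[#6][OX2H0][#6] describes an aliphatic oxygen bridging two carbons with no H on the oxygen (an ether).
(A) contains a methoxy ether (-OCH3), which satisfies every atom and bond constraint.
(B) has a hydroxyl group (-OH) but the oxygen has H1, not H0 bridging two carbons.
(C) has a hydroxyl group (-OH) but the oxygen has H1, not H0 bridging two carbons.
(D) has a carboxylic acid group (-C(=O)OH) but the -OH oxygen has H1; the =O is OX1, not OX2.
So the answer is (A).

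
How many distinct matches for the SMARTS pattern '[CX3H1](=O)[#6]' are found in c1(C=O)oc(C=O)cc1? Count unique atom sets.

[CX3H1](=O)[#6] is the SMARTS for an aldehyde: an sp2 carbon with one H, double-bonded to O and single-bonded to carbon.
The molecule carries 2 separate instances of an aldehyde (-CHO) meeting every constraint; each maps to a distinct set of atoms, giving 2 matches.

2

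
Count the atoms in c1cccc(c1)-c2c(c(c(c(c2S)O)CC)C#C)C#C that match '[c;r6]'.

The query [c;r6] means: aromatic carbon that belongs to a six-membered ring.
Check the 20 heavy atoms by environment: 12× c (aromatic, in 6-ring) → match; 6× C (acyclic) → no; 1× O (acyclic) → no; 1× S (acyclic) → no.
That gives 12 matching atoms.

12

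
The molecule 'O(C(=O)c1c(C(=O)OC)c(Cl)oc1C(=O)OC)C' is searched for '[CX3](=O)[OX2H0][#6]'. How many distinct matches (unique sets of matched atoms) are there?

[CX3](=O)[OX2H0][#6] is the SMARTS for an ester: a carbonyl carbon bonded to an oxygen that is itself bonded to carbon (no H on that O).
The molecule carries 3 separate instances of a methyl-ester group (-C(=O)OCH3) meeting every constraint; each maps to a distinct set of atoms, giving 3 matches.

3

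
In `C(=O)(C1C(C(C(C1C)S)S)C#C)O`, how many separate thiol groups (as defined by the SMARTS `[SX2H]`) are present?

[SX2H] is the SMARTS for a thiol: an aliphatic sulfur with two connections, one being H.
The molecule carries 2 separate instances of a thiol (-SH) meeting every constraint; each maps to a distinct set of atoms, giving 2 matches.

2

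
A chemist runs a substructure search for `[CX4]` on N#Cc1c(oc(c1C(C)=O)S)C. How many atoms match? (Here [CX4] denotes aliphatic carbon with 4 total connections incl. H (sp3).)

Check the 12 heavy atoms by environment: 1× o (aromatic, X2) → no; 4× c (aromatic, X3) → no; 2× C (X4) → match; 1× S (X2) → no; 1× C (X3) → no; 1× O (X1) → no; 1× C (X2) → no; 1× N (X1) → no.
That gives 2 matching atoms.

2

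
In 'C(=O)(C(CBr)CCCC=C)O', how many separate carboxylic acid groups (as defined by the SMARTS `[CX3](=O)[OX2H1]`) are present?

1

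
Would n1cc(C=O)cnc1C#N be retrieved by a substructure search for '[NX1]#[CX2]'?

Yes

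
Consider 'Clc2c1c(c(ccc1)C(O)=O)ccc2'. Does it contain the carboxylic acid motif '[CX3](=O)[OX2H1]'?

Yes

The pattern [CX3](=O)[OX2H1] describes an sp2 carbon double-bonded to O and single-bonded to an -OH oxygen — a carboxylic acid.
The molecule carries a carboxylic acid group (-C(=O)OH), whose atoms satisfy every constraint of the query, so the pattern matches.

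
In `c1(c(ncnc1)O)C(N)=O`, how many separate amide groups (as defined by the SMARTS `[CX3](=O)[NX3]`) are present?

1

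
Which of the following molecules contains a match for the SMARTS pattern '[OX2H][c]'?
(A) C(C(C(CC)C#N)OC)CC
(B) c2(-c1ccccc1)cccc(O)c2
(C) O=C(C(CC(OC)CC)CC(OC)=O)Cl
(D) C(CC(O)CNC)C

[OX2H][c] describes a hydroxyl oxygen attached to an aromatic carbon (a phenol).
(A) has a methoxy ether (-OCH3) but the oxygen has H0, not H1.
(B) contains a hydroxyl group (-OH), which satisfies every atom and bond constraint.
(C) has a methoxy ether (-OCH3) but the oxygen has H0, not H1.
(D) has a hydroxyl group (-OH) but the -OH is on an aliphatic carbon, not an aromatic c.
So the answer is (B).

B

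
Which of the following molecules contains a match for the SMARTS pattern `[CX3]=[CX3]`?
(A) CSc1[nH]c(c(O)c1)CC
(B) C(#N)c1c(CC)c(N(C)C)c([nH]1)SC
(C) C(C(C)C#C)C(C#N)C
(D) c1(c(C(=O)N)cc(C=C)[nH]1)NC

[CX3]=[CX3] describes a non-aromatic C=C double bond between two sp2 carbons (an alkene).
(A) has an ethyl group (-CH2CH3) but its C-C bond is a single bond between CX4 carbons, not CX3=CX3.
(B) has an ethyl group (-CH2CH3) but its C-C bond is a single bond between CX4 carbons, not CX3=CX3.
(C) has an ethynyl group (-C#CH) but the C-C bond is a triple bond, not a double bond.
(D) contains a vinyl group (-CH=CH2), which satisfies every atom and bond constraint.
So the answer is (D).

D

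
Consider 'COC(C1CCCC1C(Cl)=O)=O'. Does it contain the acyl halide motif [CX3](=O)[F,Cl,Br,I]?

Yes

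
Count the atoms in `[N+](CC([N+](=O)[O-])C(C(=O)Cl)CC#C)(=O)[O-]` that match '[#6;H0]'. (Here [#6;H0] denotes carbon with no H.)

2

The query [#6;H0] means: any carbon with no attached hydrogen.
Check the 15 heavy atoms by environment: 2× C (H2) → no; 3× C (H1) → no; 2× C (H0) → match; 2× N (charge +1, H0) → no; 2× O (charge -1, H0) → no; 3× O (H0) → no; 1× Cl (H0) → no.
That gives 2 matching atoms.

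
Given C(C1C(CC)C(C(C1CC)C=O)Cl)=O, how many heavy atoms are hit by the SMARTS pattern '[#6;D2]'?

Check the 14 heavy atoms by environment: 5× C (D3) → no; 4× C (D2) → match; 2× C (D1) → no; 1× Cl (D1) → no; 2× O (D1) → no.
That gives 4 matching atoms.

4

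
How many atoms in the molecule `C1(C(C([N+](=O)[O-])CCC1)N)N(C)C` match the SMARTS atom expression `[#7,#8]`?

The query [#7,#8] means: nitrogen or oxygen (comma = OR).
Check the 13 heavy atoms by environment: 8× C → no; 2× N → match; 1× N (charge +1) → match; 1× O (charge -1) → match; 1× O → match.
Summing the matching environments: 2 + 1 + 1 + 1 = 5 matching atoms.

5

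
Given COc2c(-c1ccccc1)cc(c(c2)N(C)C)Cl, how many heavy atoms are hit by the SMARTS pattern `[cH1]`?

7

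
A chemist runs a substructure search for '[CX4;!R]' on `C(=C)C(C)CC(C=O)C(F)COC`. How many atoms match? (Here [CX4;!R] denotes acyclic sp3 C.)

7

The query [CX4;!R] means: aliphatic carbon with four total connections, not in a ring.
Check the 13 heavy atoms by environment: 7× C (X4, acyclic) → match; 3× C (X3, acyclic) → no; 1× O (X1, acyclic) → no; 1× O (X2, acyclic) → no; 1× F (X1, acyclic) → no.
That gives 7 matching atoms.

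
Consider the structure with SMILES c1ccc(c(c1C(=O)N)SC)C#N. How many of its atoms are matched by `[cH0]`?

3

The query [cH0] means: aromatic carbon with no attached hydrogen (substituted or ring-fusion).
Check the 13 heavy atoms by environment: 3× c (aromatic, H1) → no; 3× c (aromatic, H0) → match; 1× S (H0) → no; 1× C (H3) → no; 2× C (H0) → no; 1× O (H0) → no; 1× N (H2) → no; 1× N (H0) → no.
That gives 3 matching atoms.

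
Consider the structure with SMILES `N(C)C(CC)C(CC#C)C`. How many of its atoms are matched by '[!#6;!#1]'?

Check the 10 heavy atoms by environment: 9× C → no; 1× N → match.
That gives 1 matching atom.

1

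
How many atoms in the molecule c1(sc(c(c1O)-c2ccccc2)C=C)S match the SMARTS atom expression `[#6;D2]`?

6

The query [#6;D2] means: any carbon bonded to exactly two heavy atoms.
Check the 15 heavy atoms by environment: 1× s (aromatic, D2) → no; 5× c (aromatic, D3) → no; 1× C (D2) → match; 1× C (D1) → no; 5× c (aromatic, D2) → match; 1× S (D1) → no; 1× O (D1) → no.
Summing the matching environments: 1 + 5 = 6 matching atoms.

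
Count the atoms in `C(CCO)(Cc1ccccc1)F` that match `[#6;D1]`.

The query [#6;D1] means: carbon bonded to exactly one heavy atom.
Check the 12 heavy atoms by environment: 3× C (D2) → no; 1× C (D3) → no; 1× c (aromatic, D3) → no; 5× c (aromatic, D2) → no; 1× O (D1) → no; 1× F (D1) → no.
No environment satisfies the query, so 0 matching atoms.

0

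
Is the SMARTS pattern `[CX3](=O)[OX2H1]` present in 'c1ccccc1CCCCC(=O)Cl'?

No

The pattern [CX3](=O)[OX2H1] describes an sp2 carbon double-bonded to O and single-bonded to an -OH oxygen — a carboxylic acid.
The closest candidate here is an acyl chloride (-C(=O)Cl), but the carbonyl is bonded to Cl, not to an -OH oxygen. No other fragment satisfies the full query, so there is no match.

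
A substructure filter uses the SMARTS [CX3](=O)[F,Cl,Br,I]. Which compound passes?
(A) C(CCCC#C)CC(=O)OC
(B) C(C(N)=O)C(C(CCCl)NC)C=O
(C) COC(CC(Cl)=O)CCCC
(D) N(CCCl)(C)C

[CX3](=O)[F,Cl,Br,I] describes a carbonyl carbon bonded to a halogen (an acyl halide).
(A) has a methyl-ester group (-C(=O)OCH3) but the carbonyl is bonded to -O-C, not to a halogen.
(B) has a chloro substituent but the Cl is not on a carbonyl carbon.
(C) contains an acyl chloride (-C(=O)Cl), which satisfies every atom and bond constraint.
(D) has a chloro substituent but the Cl is not on a carbonyl carbon.
So the answer is (C).

C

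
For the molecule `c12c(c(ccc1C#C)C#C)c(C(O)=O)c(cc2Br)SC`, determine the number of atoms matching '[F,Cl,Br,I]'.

1

The query [F,Cl,Br,I] means: comma = OR; matches any of F, Cl, Br, I.
Check the 20 heavy atoms by environment: 10× c (aromatic) → no; 6× C → no; 1× S → no; 1× Br → match; 2× O → no.
That gives 1 matching atom.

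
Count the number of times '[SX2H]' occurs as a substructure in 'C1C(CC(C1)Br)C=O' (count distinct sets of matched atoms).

[SX2H] is the SMARTS for a thiol: an aliphatic sulfur with two connections, one being H.
No fragment in the molecule satisfies every constraint, giving 0 matches.

0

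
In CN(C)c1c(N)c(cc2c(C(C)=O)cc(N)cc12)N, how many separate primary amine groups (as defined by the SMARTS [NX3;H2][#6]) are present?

[NX3;H2][#6] is the SMARTS for a primary amine: a trivalent nitrogen with two H attached to carbon.
The molecule carries 3 separate instances of a primary amino group (-NH2) meeting every constraint; each maps to a distinct set of atoms, giving 3 matches.

3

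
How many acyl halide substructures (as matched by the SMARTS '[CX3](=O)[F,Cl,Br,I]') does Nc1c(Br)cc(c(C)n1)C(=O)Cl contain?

[CX3](=O)[F,Cl,Br,I] is the SMARTS for an acyl halide: a carbonyl carbon bonded to a halogen.
Exactly one fragment in the molecule meets all constraints, giving 1 match.

1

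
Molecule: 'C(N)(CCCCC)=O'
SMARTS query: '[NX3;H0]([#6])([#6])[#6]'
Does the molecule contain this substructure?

No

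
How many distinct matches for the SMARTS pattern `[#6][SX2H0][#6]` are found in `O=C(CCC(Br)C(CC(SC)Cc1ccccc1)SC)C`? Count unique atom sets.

2

[#6][SX2H0][#6] is the SMARTS for a thioether: an aliphatic sulfur bridging two carbons with no H on the sulfur.
The molecule carries 2 separate instances of a methylthio ether (-SCH3) meeting every constraint; each maps to a distinct set of atoms, giving 2 matches.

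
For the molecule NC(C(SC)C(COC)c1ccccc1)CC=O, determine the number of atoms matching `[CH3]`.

2

The query [CH3] means: aliphatic carbon with exactly three hydrogens.
Check the 18 heavy atoms by environment: 2× C (H2) → no; 4× C (H1) → no; 1× c (aromatic, H0) → no; 5× c (aromatic, H1) → no; 1× S (H0) → no; 2× C (H3) → match; 2× O (H0) → no; 1× N (H2) → no.
That gives 2 matching atoms.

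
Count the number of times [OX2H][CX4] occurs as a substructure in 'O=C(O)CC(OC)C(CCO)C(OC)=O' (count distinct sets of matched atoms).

1

[OX2H][CX4] is the SMARTS for an aliphatic alcohol: a hydroxyl oxygen bound to an sp3 (X4) carbon.
Exactly one fragment in the molecule meets all constraints, giving 1 match.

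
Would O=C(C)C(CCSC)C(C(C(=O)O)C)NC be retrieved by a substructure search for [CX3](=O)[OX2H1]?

Yes

The pattern [CX3](=O)[OX2H1] describes an sp2 carbon double-bonded to O and single-bonded to an -OH oxygen — a carboxylic acid.
The molecule carries a carboxylic acid group (-C(=O)OH), whose atoms satisfy every constraint of the query, so the pattern matches.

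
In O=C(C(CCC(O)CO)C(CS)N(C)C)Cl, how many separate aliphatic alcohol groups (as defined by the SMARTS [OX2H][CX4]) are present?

2

[OX2H][CX4] is the SMARTS for an aliphatic alcohol: a hydroxyl oxygen bound to an sp3 (X4) carbon.
The molecule carries 2 separate instances of a hydroxyl group (-OH) meeting every constraint; each maps to a distinct set of atoms, giving 2 matches.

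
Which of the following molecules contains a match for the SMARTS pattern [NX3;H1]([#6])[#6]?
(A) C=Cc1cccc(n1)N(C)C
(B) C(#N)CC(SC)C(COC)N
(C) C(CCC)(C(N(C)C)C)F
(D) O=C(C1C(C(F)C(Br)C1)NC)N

[NX3;H1]([#6])[#6] describes a trivalent nitrogen with one H, bonded to two carbons (a secondary amine).
(A) has a dimethylamino group (-N(CH3)2) but the nitrogen has H0, not H1.
(B) has a primary amino group (-NH2) but the nitrogen has H2 and only one carbon neighbour.
(C) has a dimethylamino group (-N(CH3)2) but the nitrogen has H0, not H1.
(D) contains an N-methylamino group (-NHCH3), which satisfies every atom and bond constraint.
So the answer is (D).

D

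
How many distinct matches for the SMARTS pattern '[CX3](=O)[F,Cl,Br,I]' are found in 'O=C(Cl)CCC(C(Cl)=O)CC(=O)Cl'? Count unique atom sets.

[CX3](=O)[F,Cl,Br,I] is the SMARTS for an acyl halide: a carbonyl carbon bonded to a halogen.
The molecule carries 3 separate instances of an acyl chloride (-C(=O)Cl) meeting every constraint; each maps to a distinct set of atoms, giving 3 matches.

3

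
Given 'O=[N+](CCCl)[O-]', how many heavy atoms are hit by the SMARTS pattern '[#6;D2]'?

2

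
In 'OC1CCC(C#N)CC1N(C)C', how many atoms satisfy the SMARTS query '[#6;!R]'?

The query [#6;!R] means: carbon not in any ring.
Check the 12 heavy atoms by environment: 6× C (in 6-ring) → no; 3× C (acyclic) → match; 2× N (acyclic) → no; 1× O (acyclic) → no.
That gives 3 matching atoms.

3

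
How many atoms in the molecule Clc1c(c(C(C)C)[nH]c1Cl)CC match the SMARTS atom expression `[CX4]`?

5

The query [CX4] means: C with X4: aliphatic carbon with exactly 4 total connections (bonds + H).
Check the 12 heavy atoms by environment: 1× n (aromatic, X3) → no; 4× c (aromatic, X3) → no; 5× C (X4) → match; 2× Cl (X1) → no.
That gives 5 matching atoms.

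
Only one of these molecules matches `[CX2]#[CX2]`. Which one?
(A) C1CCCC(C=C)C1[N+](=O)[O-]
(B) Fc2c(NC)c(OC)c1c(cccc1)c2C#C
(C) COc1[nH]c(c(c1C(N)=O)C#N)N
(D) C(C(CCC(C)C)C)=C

B

[CX2]#[CX2] describes a carbon-carbon triple bond (an alkyne).
(A) has a vinyl group (-CH=CH2) but the C=C is a double bond; both carbons are CX3, not CX2.
(B) contains an ethynyl group (-C#CH), which satisfies every atom and bond constraint.
(C) has a nitrile (-C#N) but the triple bond is C#N, not C#C.
(D) has a vinyl group (-CH=CH2) but the C=C is a double bond; both carbons are CX3, not CX2.
So the answer is (B).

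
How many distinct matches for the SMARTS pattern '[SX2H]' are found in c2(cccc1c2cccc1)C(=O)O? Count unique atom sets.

0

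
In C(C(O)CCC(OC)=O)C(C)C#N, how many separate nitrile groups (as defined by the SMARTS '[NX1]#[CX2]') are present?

1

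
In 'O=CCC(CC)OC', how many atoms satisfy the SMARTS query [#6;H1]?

The query [#6;H1] means: any carbon bearing exactly one hydrogen.
Check the 8 heavy atoms by environment: 2× C (H2) → no; 2× C (H1) → match; 2× O (H0) → no; 2× C (H3) → no.
That gives 2 matching atoms.

2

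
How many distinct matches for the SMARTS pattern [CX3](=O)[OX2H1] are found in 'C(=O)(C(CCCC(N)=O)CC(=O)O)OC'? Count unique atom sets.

1

[CX3](=O)[OX2H1] is the SMARTS for a carboxylic acid: an sp2 carbon double-bonded to O and single-bonded to an -OH oxygen.
Exactly one fragment in the molecule meets all constraints, giving 1 match.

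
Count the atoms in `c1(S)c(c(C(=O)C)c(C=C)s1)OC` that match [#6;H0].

5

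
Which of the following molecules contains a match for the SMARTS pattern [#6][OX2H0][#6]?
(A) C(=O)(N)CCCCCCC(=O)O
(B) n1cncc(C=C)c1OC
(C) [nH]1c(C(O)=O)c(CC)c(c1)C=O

[#6][OX2H0][#6] describes an aliphatic oxygen bridging two carbons with no H on the oxygen (an ether).
(A) has a carboxylic acid group (-C(=O)OH) but the -OH oxygen has H1; the =O is OX1, not OX2.
(B) contains a methoxy ether (-OCH3), which satisfies every atom and bond constraint.
(C) has a carboxylic acid group (-C(=O)OH) but the -OH oxygen has H1; the =O is OX1, not OX2.
So the answer is (B).

B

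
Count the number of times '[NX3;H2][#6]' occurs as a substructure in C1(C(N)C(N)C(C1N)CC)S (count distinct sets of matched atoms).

[NX3;H2][#6] is the SMARTS for a primary amine: a trivalent nitrogen with two H attached to carbon.
The molecule carries 3 separate instances of a primary amino group (-NH2) meeting every constraint; each maps to a distinct set of atoms, giving 3 matches.

3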